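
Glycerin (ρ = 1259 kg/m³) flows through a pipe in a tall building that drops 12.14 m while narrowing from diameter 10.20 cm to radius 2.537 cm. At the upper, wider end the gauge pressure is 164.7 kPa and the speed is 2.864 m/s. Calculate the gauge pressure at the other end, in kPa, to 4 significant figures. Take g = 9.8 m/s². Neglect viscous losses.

By continuity, v₂ = v₁·A₁/A₂ = 2.864·(81.71/20.22) = 11.57 m/s.
Energy conservation along the streamline gives P₂ = P₁ − ½ρ(v₂² − v₁²) − ρg(h₂ − h₁).
P₂ = 164700 + ½·1259·(2.864² − 11.57²) − 1259·9.8·(−12.14) = 164700 + (-79160) − (-149800) = 235300 Pa.

P₂ = 235.3 kPa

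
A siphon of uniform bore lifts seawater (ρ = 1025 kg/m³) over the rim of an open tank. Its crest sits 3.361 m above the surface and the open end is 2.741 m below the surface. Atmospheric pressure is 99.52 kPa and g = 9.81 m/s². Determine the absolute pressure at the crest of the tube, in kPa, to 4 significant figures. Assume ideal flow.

From the surface to the outlet (both open to atmosphere, surface at rest): v = √(2g·h_out) = √(2·9.81·2.741) = 7.333 m/s.
The bore is uniform, so the speed at the crest is the same v. Bernoulli surface→crest: P_atm = P_top + ½ρv² + ρg·h_top.
P_top = 99520 − ½·1025·7.333² − 1025·9.81·3.361 = 38160 Pa.

38.16 kPa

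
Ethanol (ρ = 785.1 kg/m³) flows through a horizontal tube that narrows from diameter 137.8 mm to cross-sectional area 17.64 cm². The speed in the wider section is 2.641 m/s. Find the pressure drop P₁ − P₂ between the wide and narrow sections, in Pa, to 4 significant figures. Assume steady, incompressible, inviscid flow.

ΔP ≈ 193000 Pa

Continuity gives A₁v₁ = A₂v₂, so v₂ = (149.1 cm²)/(17.64 cm²) × 2.641 m/s = 22.33 m/s.
Bernoulli (h₁ = h₂): P₁ − P₂ = ½ρ(v₂² − v₁²).
P₁ − P₂ = ½·785.1·(22.33² − 2.641²) = ½·785.1·491.6 = 193000 Pa.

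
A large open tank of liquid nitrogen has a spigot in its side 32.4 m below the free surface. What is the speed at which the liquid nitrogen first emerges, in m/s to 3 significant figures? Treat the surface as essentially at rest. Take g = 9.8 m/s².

With the surface at rest and both surface and jet at atmospheric pressure, Bernoulli gives ρg h = ½ρv², so v = √(2gh) = √(2·9.8·32.4) = 25.2 m/s.

v = 25.2 m/s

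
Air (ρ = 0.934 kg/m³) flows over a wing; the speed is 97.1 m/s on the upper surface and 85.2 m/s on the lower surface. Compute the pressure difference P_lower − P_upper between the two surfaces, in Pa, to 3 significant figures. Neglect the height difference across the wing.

Bernoulli (same height): P_lower − P_upper = ½ρ(v_upper² − v_lower²).
ΔP = ½·0.934·(97.1² − 85.2²) = 1010 Pa.

ΔP ≈ 1010 Pa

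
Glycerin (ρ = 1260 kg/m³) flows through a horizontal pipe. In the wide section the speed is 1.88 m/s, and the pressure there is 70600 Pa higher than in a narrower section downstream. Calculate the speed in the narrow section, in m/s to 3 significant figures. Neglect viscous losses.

v₂ ≈ 10.8 m/s

Horizontal Bernoulli: P₁ + ½ρv₁² = P₂ + ½ρv₂², so v₂² = v₁² + 2(P₁ − P₂)/ρ.
v₂ = √(1.88² + 2·70600/1260) = √(3.53 + 112) = 10.8 m/s.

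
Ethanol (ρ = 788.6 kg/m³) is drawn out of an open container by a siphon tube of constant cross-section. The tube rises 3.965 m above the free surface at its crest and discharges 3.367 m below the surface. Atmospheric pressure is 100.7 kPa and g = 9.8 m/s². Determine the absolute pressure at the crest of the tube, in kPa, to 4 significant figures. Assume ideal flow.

P_top = 44.04 kPa

From the surface to the outlet (both open to atmosphere, surface at rest): v = √(2g·h_out) = √(2·9.8·3.367) = 8.124 m/s.
Continuity keeps v the same throughout the tube; from surface to crest, P_atm + 0 = P_top + ½ρv² + ρg·h_top.
P_top = 100700 − ½·788.6·8.124² − 788.6·9.8·3.965 = 44040 Pa.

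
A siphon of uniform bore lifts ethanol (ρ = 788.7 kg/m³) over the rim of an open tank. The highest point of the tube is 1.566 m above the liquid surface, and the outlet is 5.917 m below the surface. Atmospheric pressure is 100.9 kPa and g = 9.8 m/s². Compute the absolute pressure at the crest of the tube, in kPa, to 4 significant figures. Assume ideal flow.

Bernoulli surface→outlet gives ½v² = g·h_out, so v = √(2·9.8·5.917) = 10.77 m/s.
With constant cross-section the crest speed equals v; applying Bernoulli from the surface up to the crest, P_top = P_atm − ½ρv² − ρg·h_top.
P_top = 100900 − ½·788.7·10.77² − 788.7·9.8·1.566 = 43060 Pa.

P_top ≈ 43.06 kPa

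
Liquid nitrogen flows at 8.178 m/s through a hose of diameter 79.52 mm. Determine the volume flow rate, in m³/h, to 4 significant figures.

Q = A·v = 0.004966 m² × 8.178 m/s = 0.04062 m³/s.
Converting: 0.04062 m³/s × 3600 = 146.2 m³/h.

Q = 146.2 m³/h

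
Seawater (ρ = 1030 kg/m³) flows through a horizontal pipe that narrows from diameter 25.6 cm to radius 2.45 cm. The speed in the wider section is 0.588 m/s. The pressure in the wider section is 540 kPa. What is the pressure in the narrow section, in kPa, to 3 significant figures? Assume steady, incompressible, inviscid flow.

Mass conservation (A₁v₁ = A₂v₂) gives v₂ = 0.588 × 515/18.9 = 16.0 m/s.
Along the horizontal streamline, P + ½ρv² is constant.
P₂ = P₁ − ½ρ(v₂² − v₁²) = 540000 − ½·1030·(16.0² − 0.588²) = 540000 − 132000 = 408000 Pa.

P₂ ≈ 408 kPa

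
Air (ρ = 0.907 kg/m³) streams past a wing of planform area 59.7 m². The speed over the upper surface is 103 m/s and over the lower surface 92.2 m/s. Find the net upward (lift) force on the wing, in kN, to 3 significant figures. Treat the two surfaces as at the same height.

From P + ½ρv² = const at equal height, P_low − P_up = ½ρ(v_up² − v_low²).
ΔP = ½·0.907·(103² − 92.2²) = 956 Pa.
Lift = ΔP · A = 956 × 59.7 = 57100 N.

F ≈ 57.1 kN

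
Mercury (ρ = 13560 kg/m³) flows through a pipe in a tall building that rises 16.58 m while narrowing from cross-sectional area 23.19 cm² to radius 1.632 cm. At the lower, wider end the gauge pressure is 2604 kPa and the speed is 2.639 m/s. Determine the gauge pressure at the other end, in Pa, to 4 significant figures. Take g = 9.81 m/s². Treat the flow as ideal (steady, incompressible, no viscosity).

Continuity gives A₁v₁ = A₂v₂, so v₂ = (23.19 cm²)/(8.367 cm²) × 2.639 m/s = 7.314 m/s.
Applying Bernoulli between the two ends and solving for P₂: P₂ = P₁ + ½ρ(v₁² − v₂²) − ρgΔh.
P₂ = 2604000 + ½·13560·(2.639² − 7.314²) − 13560·9.81·(+16.58) = 2604000 + (-315500) − (2206000) = 83000 Pa.

P₂ = 83000 Pa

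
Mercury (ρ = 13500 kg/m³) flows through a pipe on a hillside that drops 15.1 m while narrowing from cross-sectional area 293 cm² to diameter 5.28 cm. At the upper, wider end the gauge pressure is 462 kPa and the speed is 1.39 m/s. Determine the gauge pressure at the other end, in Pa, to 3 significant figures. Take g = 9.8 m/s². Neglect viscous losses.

Mass conservation (A₁v₁ = A₂v₂) gives v₂ = 1.39 × 293/21.9 = 18.6 m/s.
Bernoulli: P₁ + ½ρv₁² + ρg h₁ = P₂ + ½ρv₂² + ρg h₂, so P₂ = P₁ + ½ρ(v₁² − v₂²) − ρg(h₂ − h₁).
P₂ = 462000 + ½·13500·(1.39² − 18.6²) − 13500·9.8·(−15.1) = 462000 + (-2320000) − (-2000000) = 137000 Pa.

137000 Pa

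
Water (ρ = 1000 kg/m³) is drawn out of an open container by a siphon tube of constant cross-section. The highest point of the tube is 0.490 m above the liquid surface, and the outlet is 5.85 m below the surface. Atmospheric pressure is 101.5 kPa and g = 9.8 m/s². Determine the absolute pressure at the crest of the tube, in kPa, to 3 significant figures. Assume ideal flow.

P_top = 39.4 kPa

From the surface to the outlet (both open to atmosphere, surface at rest): v = √(2g·h_out) = √(2·9.8·5.85) = 10.7 m/s.
Continuity keeps v the same throughout the tube; from surface to crest, P_atm + 0 = P_top + ½ρv² + ρg·h_top.
P_top = 101500 − ½·1000·10.7² − 1000·9.8·0.490 = 39400 Pa.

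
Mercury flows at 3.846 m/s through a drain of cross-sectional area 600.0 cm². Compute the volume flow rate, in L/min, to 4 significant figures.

Q = A·v = 0.06000 m² × 3.846 m/s = 0.2308 m³/s.
Converting: 0.2308 m³/s × 60000 = 13850 L/min.

13850 L/min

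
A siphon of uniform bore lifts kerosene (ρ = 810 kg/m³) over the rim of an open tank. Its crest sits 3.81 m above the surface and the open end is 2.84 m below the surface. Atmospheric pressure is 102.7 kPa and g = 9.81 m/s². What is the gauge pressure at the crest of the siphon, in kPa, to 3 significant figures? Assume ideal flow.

Bernoulli surface→outlet gives ½v² = g·h_out, so v = √(2·9.81·2.84) = 7.46 m/s.
With constant cross-section the crest speed equals v; applying Bernoulli from the surface up to the crest, P_top = P_atm − ½ρv² − ρg·h_top.
P_top = 102700 − ½·810·7.46² − 810·9.81·3.81 = 49900 Pa. So P_gauge = P_top − P_atm = -52800 Pa.

P_gauge ≈ -52.8 kPa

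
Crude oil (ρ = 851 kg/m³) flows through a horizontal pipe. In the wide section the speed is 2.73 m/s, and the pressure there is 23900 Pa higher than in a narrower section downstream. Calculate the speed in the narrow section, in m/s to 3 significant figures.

Along the level pipe P + ½ρv² is conserved, hence v₂² = v₁² + 2(P₁ − P₂)/ρ.
v₂ = √(2.73² + 2·23900/851) = √(7.45 + 56.2) = 7.98 m/s.

v₂ ≈ 7.98 m/s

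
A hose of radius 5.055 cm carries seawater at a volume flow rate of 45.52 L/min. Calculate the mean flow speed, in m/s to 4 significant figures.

Q = 45.52 L/min = 0.0007587 m³/s.
v = Q/A = 0.0007587 / 0.008028 = 0.09451 m/s.

0.09451 m/s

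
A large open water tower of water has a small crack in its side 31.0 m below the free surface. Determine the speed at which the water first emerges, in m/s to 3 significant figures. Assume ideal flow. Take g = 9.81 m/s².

24.7 m/s

Torricelli's result v = √(2gh) gives v = √(2·9.81·31.0) = 24.7 m/s.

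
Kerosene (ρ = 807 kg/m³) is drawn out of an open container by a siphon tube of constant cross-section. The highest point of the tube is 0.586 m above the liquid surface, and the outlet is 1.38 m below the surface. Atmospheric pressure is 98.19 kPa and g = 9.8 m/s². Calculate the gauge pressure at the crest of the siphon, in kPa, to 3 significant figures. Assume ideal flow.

Bernoulli surface→outlet gives ½v² = g·h_out, so v = √(2·9.8·1.38) = 5.20 m/s.
The bore is uniform, so the speed at the crest is the same v. Bernoulli surface→crest: P_atm = P_top + ½ρv² + ρg·h_top.
P_top = 98190 − ½·807·5.20² − 807·9.8·0.586 = 82600 Pa. So P_gauge = P_top − P_atm = -15500 Pa.

P_gauge ≈ -15.5 kPa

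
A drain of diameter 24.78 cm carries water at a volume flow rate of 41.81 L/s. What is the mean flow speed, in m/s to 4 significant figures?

v = 0.8669 m/s

Q = 41.81 L/s = 0.04181 m³/s.
v = Q/A = 0.04181 / 0.04823 = 0.8669 m/s.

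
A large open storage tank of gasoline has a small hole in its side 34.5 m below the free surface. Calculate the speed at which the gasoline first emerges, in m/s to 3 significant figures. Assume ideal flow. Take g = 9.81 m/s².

Bernoulli from surface to hole (P equal, v_surface ≈ 0): v = √(2gh) = √(2×9.81×34.5) = 26.0 m/s.

v ≈ 26.0 m/s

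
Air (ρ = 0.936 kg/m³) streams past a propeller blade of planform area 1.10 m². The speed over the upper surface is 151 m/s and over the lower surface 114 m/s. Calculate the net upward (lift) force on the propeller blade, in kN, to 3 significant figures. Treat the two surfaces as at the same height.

F ≈ 5.05 kN

From P + ½ρv² = const at equal height, P_low − P_up = ½ρ(v_up² − v_low²).
ΔP = ½·0.936·(151² − 114²) = 4590 Pa.
Lift = ΔP · A = 4590 × 1.10 = 5050 N.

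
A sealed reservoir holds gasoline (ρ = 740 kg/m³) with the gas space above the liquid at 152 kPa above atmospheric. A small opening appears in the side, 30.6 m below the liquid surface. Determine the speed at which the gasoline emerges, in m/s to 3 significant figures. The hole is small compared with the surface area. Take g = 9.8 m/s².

v ≈ 31.8 m/s

Take point 1 at the surface (v₁ ≈ 0) and point 2 at the hole (at atmospheric pressure). Bernoulli: P₁ + ρg h = P_atm + ½ρv₂².
With P₁ − P_atm = 152000 Pa, v₂ = √(2gh + 2ΔP/ρ) = √(2·9.8·30.6 + 2·152000/740) = 31.8 m/s.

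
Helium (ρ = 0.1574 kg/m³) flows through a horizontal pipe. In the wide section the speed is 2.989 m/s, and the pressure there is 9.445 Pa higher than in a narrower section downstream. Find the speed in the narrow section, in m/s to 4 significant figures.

v₂ = 11.36 m/s

With h₁ = h₂, rearranging Bernoulli gives v₂ = √(v₁² + 2ΔP/ρ).
v₂ = √(2.989² + 2·9.445/0.1574) = √(8.934 + 120.0) = 11.36 m/s.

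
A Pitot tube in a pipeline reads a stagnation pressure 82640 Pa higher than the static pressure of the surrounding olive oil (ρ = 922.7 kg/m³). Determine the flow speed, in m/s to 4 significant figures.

Bernoulli between the free stream and the stagnation point: ½ρv² = P_stag − P_static.
v = √(2ΔP/ρ) = √(2·82640/922.7) = 13.38 m/s.

v = 13.38 m/s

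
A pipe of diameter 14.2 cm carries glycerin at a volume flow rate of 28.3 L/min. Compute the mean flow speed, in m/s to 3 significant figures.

Q = 28.3 L/min = 0.000472 m³/s.
v = Q/A = 0.000472 / 0.0158 = 0.0298 m/s.

v ≈ 0.0298 m/s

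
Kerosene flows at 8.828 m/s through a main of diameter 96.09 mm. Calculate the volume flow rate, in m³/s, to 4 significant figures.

Q ≈ 0.06402 m³/s

Q = A·v = 0.007252 m² × 8.828 m/s = 0.06402 m³/s.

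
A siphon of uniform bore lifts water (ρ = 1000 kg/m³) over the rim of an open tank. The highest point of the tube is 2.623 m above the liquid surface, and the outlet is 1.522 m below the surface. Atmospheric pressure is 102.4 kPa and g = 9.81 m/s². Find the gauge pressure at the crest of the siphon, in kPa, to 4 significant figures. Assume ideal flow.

P_gauge = -40.66 kPa

The outlet speed comes from Torricelli: v = √(2g·1.522) = 5.465 m/s.
Continuity keeps v the same throughout the tube; from surface to crest, P_atm + 0 = P_top + ½ρv² + ρg·h_top.
P_top = 102400 − ½·1000·5.465² − 1000·9.81·2.623 = 61740 Pa. So P_gauge = P_top − P_atm = -40660 Pa.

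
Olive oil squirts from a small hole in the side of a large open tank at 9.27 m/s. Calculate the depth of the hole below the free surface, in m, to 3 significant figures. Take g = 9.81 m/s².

Inverting v = √(2gh) gives h = v² / 2g.
h = 9.27²/(2·9.81) = 85.9/19.62 = 4.38 m.

h = 4.38 m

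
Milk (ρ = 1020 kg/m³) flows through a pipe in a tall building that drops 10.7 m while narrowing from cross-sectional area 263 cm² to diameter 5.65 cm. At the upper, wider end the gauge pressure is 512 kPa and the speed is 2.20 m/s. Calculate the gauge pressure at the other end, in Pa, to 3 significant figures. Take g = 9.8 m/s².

The volume flow rate is constant, so v₂ = (A₁/A₂)v₁ = (263/25.1)·2.20 = 23.1 m/s.
Applying Bernoulli between the two ends and solving for P₂: P₂ = P₁ + ½ρ(v₁² − v₂²) − ρgΔh.
P₂ = 512000 + ½·1020·(2.20² − 23.1²) − 1020·9.8·(−10.7) = 512000 + (-269000) − (-107000) = 350000 Pa.

P₂ = 350000 Pa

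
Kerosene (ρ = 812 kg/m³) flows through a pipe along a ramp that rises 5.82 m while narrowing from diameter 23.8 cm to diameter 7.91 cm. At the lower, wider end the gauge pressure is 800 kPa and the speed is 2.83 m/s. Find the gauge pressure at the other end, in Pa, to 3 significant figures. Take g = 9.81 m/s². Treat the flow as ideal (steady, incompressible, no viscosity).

By continuity, v₂ = v₁·A₁/A₂ = 2.83·(445/49.1) = 25.6 m/s.
Energy conservation along the streamline gives P₂ = P₁ − ½ρ(v₂² − v₁²) − ρg(h₂ − h₁).
P₂ = 800000 + ½·812·(2.83² − 25.6²) − 812·9.81·(+5.82) = 800000 + (-263000) − (46400) = 490000 Pa.

P₂ ≈ 490000 Pa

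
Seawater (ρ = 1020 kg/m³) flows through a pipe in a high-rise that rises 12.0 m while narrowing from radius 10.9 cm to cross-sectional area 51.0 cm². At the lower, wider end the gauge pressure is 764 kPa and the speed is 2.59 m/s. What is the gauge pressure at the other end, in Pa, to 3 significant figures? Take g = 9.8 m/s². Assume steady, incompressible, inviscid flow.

P₂ ≈ 464000 Pa

The volume flow rate is constant, so v₂ = (A₁/A₂)v₁ = (373/51.0)·2.59 = 19.0 m/s.
Applying Bernoulli between the two ends and solving for P₂: P₂ = P₁ + ½ρ(v₁² − v₂²) − ρgΔh.
P₂ = 764000 + ½·1020·(2.59² − 19.0²) − 1020·9.8·(+12.0) = 764000 + (-180000) − (120000) = 464000 Pa.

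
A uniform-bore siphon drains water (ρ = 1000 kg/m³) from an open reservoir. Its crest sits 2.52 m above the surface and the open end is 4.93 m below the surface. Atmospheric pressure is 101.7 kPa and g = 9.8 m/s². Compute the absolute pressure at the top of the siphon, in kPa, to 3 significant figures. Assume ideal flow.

28.7 kPa

Bernoulli surface→outlet gives ½v² = g·h_out, so v = √(2·9.8·4.93) = 9.83 m/s.
The bore is uniform, so the speed at the crest is the same v. Bernoulli surface→crest: P_atm = P_top + ½ρv² + ρg·h_top.
P_top = 101700 − ½·1000·9.83² − 1000·9.8·2.52 = 28700 Pa.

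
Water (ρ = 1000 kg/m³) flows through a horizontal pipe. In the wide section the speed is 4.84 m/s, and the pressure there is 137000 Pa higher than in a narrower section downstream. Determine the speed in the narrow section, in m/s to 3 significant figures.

v₂ ≈ 17.2 m/s

Horizontal Bernoulli: P₁ + ½ρv₁² = P₂ + ½ρv₂², so v₂² = v₁² + 2(P₁ − P₂)/ρ.
v₂ = √(4.84² + 2·137000/1000) = √(23.4 + 274) = 17.2 m/s.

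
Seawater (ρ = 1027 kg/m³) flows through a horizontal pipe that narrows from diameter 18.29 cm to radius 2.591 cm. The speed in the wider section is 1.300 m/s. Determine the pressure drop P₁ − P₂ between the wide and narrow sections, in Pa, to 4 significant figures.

ΔP ≈ 133800 Pa

The volume flow rate is constant, so v₂ = (A₁/A₂)v₁ = (262.7/21.09)·1.300 = 16.19 m/s.
With no height change, Bernoulli's equation is P₁ + ½ρv₁² = P₂ + ½ρv₂².
P₁ − P₂ = ½·1027·(16.19² − 1.300²) = ½·1027·260.6 = 133800 Pa.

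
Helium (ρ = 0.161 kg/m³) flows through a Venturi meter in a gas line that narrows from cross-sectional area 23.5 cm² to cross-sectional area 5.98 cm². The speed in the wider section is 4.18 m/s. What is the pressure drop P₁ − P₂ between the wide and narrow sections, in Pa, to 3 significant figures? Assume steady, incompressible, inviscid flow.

ΔP ≈ 20.3 Pa

The volume flow rate is constant, so v₂ = (A₁/A₂)v₁ = (23.5/5.98)·4.18 = 16.4 m/s.
Along the horizontal streamline, P + ½ρv² is constant.
P₁ − P₂ = ½·0.161·(16.4² − 4.18²) = ½·0.161·252 = 20.3 Pa.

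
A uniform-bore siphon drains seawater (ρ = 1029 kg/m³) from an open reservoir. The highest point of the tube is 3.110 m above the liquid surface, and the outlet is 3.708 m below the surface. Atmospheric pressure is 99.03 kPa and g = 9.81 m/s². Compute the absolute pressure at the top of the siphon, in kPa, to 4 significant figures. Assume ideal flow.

30.21 kPa

Bernoulli surface→outlet gives ½v² = g·h_out, so v = √(2·9.81·3.708) = 8.529 m/s.
The bore is uniform, so the speed at the crest is the same v. Bernoulli surface→crest: P_atm = P_top + ½ρv² + ρg·h_top.
P_top = 99030 − ½·1029·8.529² − 1029·9.81·3.110 = 30210 Pa.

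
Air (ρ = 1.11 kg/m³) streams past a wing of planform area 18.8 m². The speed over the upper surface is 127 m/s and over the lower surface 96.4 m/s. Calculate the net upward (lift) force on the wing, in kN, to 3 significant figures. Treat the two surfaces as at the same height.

The faster flow above has the lower pressure; Bernoulli (same height) gives ΔP = ½ρ(v_up² − v_low²).
ΔP = ½·1.11·(127² − 96.4²) = 3790 Pa.
Lift = ΔP · A = 3790 × 18.8 = 71300 N.

F = 71.3 kN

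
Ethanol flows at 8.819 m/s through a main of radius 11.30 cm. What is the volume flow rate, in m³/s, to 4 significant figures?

Q = A·v = 0.04011 m² × 8.819 m/s = 0.3538 m³/s.

0.3538 m³/s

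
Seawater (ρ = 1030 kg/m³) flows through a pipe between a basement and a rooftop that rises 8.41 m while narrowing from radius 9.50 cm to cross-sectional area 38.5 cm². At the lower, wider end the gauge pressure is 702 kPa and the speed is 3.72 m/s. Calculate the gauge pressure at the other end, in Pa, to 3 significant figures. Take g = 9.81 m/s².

By continuity, v₂ = v₁·A₁/A₂ = 3.72·(284/38.5) = 27.4 m/s.
Energy conservation along the streamline gives P₂ = P₁ − ½ρ(v₂² − v₁²) − ρg(h₂ − h₁).
P₂ = 702000 + ½·1030·(3.72² − 27.4²) − 1030·9.81·(+8.41) = 702000 + (-379000) − (85000) = 238000 Pa.

P₂ ≈ 238000 Pa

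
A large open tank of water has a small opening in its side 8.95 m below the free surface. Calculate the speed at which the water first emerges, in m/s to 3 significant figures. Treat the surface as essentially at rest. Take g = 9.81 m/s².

Torricelli's result v = √(2gh) gives v = √(2·9.81·8.95) = 13.3 m/s.

v ≈ 13.3 m/s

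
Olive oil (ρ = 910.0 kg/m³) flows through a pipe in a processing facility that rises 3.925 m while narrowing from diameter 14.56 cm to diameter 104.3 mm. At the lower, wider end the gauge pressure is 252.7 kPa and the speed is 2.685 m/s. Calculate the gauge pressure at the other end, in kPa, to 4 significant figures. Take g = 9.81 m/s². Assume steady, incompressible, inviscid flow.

By continuity, v₂ = v₁·A₁/A₂ = 2.685·(166.5/85.44) = 5.232 m/s.
Energy conservation along the streamline gives P₂ = P₁ − ½ρ(v₂² − v₁²) − ρg(h₂ − h₁).
P₂ = 252700 + ½·910.0·(2.685² − 5.232²) − 910.0·9.81·(+3.925) = 252700 + (-9177) − (35040) = 208500 Pa.

P₂ ≈ 208.5 kPa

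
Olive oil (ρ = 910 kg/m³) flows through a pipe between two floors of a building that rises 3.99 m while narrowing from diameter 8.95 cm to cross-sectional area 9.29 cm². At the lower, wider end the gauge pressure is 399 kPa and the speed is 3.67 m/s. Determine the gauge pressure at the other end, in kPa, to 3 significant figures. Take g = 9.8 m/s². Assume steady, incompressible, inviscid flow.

Continuity gives A₁v₁ = A₂v₂, so v₂ = (62.9 cm²)/(9.29 cm²) × 3.67 m/s = 24.9 m/s.
Applying Bernoulli between the two ends and solving for P₂: P₂ = P₁ + ½ρ(v₁² − v₂²) − ρgΔh.
P₂ = 399000 + ½·910·(3.67² − 24.9²) − 910·9.8·(+3.99) = 399000 + (-275000) − (35600) = 88500 Pa.

P₂ ≈ 88.5 kPa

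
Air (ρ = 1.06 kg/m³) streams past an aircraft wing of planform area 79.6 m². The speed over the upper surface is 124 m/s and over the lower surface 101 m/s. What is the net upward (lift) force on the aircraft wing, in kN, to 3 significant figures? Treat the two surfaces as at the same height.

F = 218 kN

With equal heights on the two surfaces, Bernoulli gives P_lower − P_upper = ½ρ(v_upper² − v_lower²).
ΔP = ½·1.06·(124² − 101²) = 2740 Pa.
Lift = ΔP · A = 2740 × 79.6 = 218000 N.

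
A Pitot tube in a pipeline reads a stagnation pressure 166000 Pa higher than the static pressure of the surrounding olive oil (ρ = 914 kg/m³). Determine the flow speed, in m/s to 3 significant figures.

Bernoulli between the free stream and the stagnation point: ½ρv² = P_stag − P_static.
v = √(2ΔP/ρ) = √(2·166000/914) = 19.1 m/s.

v ≈ 19.1 m/s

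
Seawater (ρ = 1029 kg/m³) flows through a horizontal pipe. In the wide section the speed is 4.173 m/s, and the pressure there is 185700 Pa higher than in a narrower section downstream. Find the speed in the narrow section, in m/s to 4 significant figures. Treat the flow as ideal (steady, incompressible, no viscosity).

v₂ ≈ 19.45 m/s

Horizontal Bernoulli: P₁ + ½ρv₁² = P₂ + ½ρv₂², so v₂² = v₁² + 2(P₁ − P₂)/ρ.
v₂ = √(4.173² + 2·185700/1029) = √(17.41 + 360.9) = 19.45 m/s.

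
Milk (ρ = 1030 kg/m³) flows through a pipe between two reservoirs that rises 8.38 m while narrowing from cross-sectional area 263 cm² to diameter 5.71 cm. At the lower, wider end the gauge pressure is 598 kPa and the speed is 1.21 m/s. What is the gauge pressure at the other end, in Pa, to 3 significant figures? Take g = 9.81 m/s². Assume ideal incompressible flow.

The volume flow rate is constant, so v₂ = (A₁/A₂)v₁ = (263/25.6)·1.21 = 12.4 m/s.
Energy conservation along the streamline gives P₂ = P₁ − ½ρ(v₂² − v₁²) − ρg(h₂ − h₁).
P₂ = 598000 + ½·1030·(1.21² − 12.4²) − 1030·9.81·(+8.38) = 598000 + (-78800) − (84700) = 435000 Pa.

P₂ ≈ 435000 Pa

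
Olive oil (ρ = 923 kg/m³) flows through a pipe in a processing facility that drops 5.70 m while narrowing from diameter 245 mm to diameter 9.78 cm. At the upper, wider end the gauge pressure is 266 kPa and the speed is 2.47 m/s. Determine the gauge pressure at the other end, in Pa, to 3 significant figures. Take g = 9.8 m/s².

By continuity, v₂ = v₁·A₁/A₂ = 2.47·(471/75.1) = 15.5 m/s.
Energy conservation along the streamline gives P₂ = P₁ − ½ρ(v₂² − v₁²) − ρg(h₂ − h₁).
P₂ = 266000 + ½·923·(2.47² − 15.5²) − 923·9.8·(−5.70) = 266000 + (-108000) − (-51600) = 209000 Pa.

P₂ ≈ 209000 Pa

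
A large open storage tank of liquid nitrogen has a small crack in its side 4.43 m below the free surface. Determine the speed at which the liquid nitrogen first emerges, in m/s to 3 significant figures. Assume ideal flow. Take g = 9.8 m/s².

v ≈ 9.32 m/s

With the surface at rest and both surface and jet at atmospheric pressure, Bernoulli gives ρg h = ½ρv², so v = √(2gh) = √(2·9.8·4.43) = 9.32 m/s.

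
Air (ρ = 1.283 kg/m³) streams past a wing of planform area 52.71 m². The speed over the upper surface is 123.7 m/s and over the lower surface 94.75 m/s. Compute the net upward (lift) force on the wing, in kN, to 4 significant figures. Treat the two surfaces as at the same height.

F = 213.8 kN

With equal heights on the two surfaces, Bernoulli gives P_lower − P_upper = ½ρ(v_upper² − v_lower²).
ΔP = ½·1.283·(123.7² − 94.75²) = 4057 Pa.
Lift = ΔP · A = 4057 × 52.71 = 213800 N.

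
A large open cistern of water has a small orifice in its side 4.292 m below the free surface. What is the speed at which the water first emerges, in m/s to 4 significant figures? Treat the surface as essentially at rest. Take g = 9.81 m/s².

9.177 m/s

Torricelli's result v = √(2gh) gives v = √(2·9.81·4.292) = 9.177 m/s.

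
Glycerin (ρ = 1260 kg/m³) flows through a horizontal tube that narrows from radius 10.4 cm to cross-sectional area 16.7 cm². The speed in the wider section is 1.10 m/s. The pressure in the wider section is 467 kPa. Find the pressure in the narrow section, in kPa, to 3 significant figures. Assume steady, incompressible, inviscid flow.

Continuity gives A₁v₁ = A₂v₂, so v₂ = (340 cm²)/(16.7 cm²) × 1.10 m/s = 22.4 m/s.
Bernoulli (h₁ = h₂): P₁ − P₂ = ½ρ(v₂² − v₁²).
P₂ = P₁ − ½ρ(v₂² − v₁²) = 467000 − ½·1260·(22.4² − 1.10²) = 467000 − 315000 = 152000 Pa.

152 kPa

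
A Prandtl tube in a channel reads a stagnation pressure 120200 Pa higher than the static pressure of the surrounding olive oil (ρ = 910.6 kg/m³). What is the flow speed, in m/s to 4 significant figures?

v ≈ 16.25 m/s

The dynamic pressure equals the rise in static pressure at the stagnation point: ΔP = ½ρv².
v = √(2ΔP/ρ) = √(2·120200/910.6) = 16.25 m/s.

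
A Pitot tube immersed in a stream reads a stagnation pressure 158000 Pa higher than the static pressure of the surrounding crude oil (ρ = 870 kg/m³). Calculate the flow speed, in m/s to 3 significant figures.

v = 19.1 m/s

At the stagnation point the flow is brought to rest, so Bernoulli gives P_stag − P_static = ½ρv².
v = √(2ΔP/ρ) = √(2·158000/870) = 19.1 m/s.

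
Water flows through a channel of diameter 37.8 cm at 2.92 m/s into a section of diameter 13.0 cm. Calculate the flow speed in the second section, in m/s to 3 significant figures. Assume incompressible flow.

Mass conservation (A₁v₁ = A₂v₂) gives v₂ = 2.92 × 1120/133 = 24.7 m/s.

24.7 m/s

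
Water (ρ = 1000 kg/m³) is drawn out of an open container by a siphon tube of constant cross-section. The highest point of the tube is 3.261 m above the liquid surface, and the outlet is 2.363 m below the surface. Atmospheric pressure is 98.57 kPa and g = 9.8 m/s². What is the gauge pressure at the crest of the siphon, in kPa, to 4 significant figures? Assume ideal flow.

From the surface to the outlet (both open to atmosphere, surface at rest): v = √(2g·h_out) = √(2·9.8·2.363) = 6.805 m/s.
With constant cross-section the crest speed equals v; applying Bernoulli from the surface up to the crest, P_top = P_atm − ½ρv² − ρg·h_top.
P_top = 98570 − ½·1000·6.805² − 1000·9.8·3.261 = 43450 Pa. So P_gauge = P_top − P_atm = -55120 Pa.

-55.12 kPa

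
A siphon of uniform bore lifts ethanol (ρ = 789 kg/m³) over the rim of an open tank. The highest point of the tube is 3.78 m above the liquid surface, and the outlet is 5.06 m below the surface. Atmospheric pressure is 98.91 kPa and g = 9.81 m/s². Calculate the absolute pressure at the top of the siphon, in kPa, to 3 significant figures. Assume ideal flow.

The outlet speed comes from Torricelli: v = √(2g·5.06) = 9.96 m/s.
With constant cross-section the crest speed equals v; applying Bernoulli from the surface up to the crest, P_top = P_atm − ½ρv² − ρg·h_top.
P_top = 98910 − ½·789·9.96² − 789·9.81·3.78 = 30500 Pa.

P_top = 30.5 kPa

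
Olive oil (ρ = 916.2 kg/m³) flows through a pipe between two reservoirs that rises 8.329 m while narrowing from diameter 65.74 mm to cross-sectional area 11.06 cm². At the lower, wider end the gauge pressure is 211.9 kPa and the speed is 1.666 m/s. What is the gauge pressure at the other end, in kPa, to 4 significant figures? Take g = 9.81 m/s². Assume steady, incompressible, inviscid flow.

126.3 kPa

The volume flow rate is constant, so v₂ = (A₁/A₂)v₁ = (33.94/11.06)·1.666 = 5.113 m/s.
Applying Bernoulli between the two ends and solving for P₂: P₂ = P₁ + ½ρ(v₁² − v₂²) − ρgΔh.
P₂ = 211900 + ½·916.2·(1.666² − 5.113²) − 916.2·9.81·(+8.329) = 211900 + (-10700) − (74860) = 126300 Pa.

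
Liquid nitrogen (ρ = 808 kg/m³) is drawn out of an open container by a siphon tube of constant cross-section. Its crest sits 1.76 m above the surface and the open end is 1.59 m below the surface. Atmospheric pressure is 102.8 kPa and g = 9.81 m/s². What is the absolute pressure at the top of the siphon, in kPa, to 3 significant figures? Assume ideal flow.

Bernoulli surface→outlet gives ½v² = g·h_out, so v = √(2·9.81·1.59) = 5.59 m/s.
Continuity keeps v the same throughout the tube; from surface to crest, P_atm + 0 = P_top + ½ρv² + ρg·h_top.
P_top = 102800 − ½·808·5.59² − 808·9.81·1.76 = 76200 Pa.

P_top ≈ 76.2 kPa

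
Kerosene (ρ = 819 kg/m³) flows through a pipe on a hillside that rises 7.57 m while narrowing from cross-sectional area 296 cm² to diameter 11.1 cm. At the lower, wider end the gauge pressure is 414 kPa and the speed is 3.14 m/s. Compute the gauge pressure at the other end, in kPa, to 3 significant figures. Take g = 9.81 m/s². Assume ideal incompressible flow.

The volume flow rate is constant, so v₂ = (A₁/A₂)v₁ = (296/96.8)·3.14 = 9.60 m/s.
Energy conservation along the streamline gives P₂ = P₁ − ½ρ(v₂² − v₁²) − ρg(h₂ − h₁).
P₂ = 414000 + ½·819·(3.14² − 9.60²) − 819·9.81·(+7.57) = 414000 + (-33700) − (60800) = 319000 Pa.

P₂ = 319 kPa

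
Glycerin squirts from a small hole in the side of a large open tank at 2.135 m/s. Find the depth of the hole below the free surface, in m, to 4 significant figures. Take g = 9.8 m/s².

For a small hole in a large open tank, ½v² = gh, giving h = v²/(2g).
h = 2.135²/(2·9.8) = 4.558/19.60 = 0.2326 m.

h ≈ 0.2326 m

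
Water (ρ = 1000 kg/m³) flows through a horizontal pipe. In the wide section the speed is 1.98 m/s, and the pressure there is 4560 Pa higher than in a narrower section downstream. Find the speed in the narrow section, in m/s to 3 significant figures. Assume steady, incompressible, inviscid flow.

v₂ ≈ 3.61 m/s

With h₁ = h₂, rearranging Bernoulli gives v₂ = √(v₁² + 2ΔP/ρ).
v₂ = √(1.98² + 2·4560/1000) = √(3.92 + 9.12) = 3.61 m/s.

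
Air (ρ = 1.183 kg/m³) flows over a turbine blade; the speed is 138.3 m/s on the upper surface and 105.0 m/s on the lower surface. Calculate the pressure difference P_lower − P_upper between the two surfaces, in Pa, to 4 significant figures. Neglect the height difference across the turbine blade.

With negligible Δh, P + ½ρv² is constant, so P_low − P_up = ½ρ(v_up² − v_low²).
ΔP = ½·1.183·(138.3² − 105.0²) = 4792 Pa.

ΔP ≈ 4792 Pa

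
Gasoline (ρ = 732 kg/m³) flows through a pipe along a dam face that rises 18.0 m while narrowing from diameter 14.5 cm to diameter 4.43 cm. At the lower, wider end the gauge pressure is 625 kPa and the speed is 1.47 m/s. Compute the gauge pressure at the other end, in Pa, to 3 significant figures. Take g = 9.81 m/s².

Continuity gives A₁v₁ = A₂v₂, so v₂ = (165 cm²)/(15.4 cm²) × 1.47 m/s = 15.7 m/s.
Applying Bernoulli between the two ends and solving for P₂: P₂ = P₁ + ½ρ(v₁² − v₂²) − ρgΔh.
P₂ = 625000 + ½·732·(1.47² − 15.7²) − 732·9.81·(+18.0) = 625000 + (-90000) − (129000) = 406000 Pa.

P₂ ≈ 406000 Pa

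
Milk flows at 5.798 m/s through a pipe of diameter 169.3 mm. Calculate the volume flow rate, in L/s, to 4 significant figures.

Q = A·v = 0.02251 m² × 5.798 m/s = 0.1305 m³/s.
Converting: 0.1305 m³/s × 1000 = 130.5 L/s.

130.5 L/s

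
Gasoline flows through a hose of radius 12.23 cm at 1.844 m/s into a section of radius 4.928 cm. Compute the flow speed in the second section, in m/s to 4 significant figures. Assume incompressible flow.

v₂ ≈ 11.36 m/s

Continuity gives A₁v₁ = A₂v₂, so v₂ = (469.9 cm²)/(76.29 cm²) × 1.844 m/s = 11.36 m/s.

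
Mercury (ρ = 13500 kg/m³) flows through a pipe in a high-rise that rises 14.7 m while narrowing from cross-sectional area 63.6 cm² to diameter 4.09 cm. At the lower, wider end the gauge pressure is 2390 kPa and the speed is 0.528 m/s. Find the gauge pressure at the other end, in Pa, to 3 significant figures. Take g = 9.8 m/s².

The volume flow rate is constant, so v₂ = (A₁/A₂)v₁ = (63.6/13.1)·0.528 = 2.56 m/s.
Bernoulli: P₁ + ½ρv₁² + ρg h₁ = P₂ + ½ρv₂² + ρg h₂, so P₂ = P₁ + ½ρ(v₁² − v₂²) − ρg(h₂ − h₁).
P₂ = 2390000 + ½·13500·(0.528² − 2.56²) − 13500·9.8·(+14.7) = 2390000 + (-42200) − (1940000) = 403000 Pa.

P₂ = 403000 Pa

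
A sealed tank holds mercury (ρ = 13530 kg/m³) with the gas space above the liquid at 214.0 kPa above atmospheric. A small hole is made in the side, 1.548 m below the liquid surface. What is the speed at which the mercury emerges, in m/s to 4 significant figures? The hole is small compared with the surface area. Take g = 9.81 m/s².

Take point 1 at the surface (v₁ ≈ 0) and point 2 at the hole (at atmospheric pressure). Bernoulli: P₁ + ρg h = P_atm + ½ρv₂².
With P₁ − P_atm = 214000 Pa, v₂ = √(2gh + 2ΔP/ρ) = √(2·9.81·1.548 + 2·214000/13530) = 7.874 m/s.

v ≈ 7.874 m/s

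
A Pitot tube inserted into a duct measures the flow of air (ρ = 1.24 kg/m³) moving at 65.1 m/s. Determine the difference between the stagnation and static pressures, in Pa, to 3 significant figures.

ΔP = 2630 Pa

At the stagnation point the flow is brought to rest, so Bernoulli gives P_stag − P_static = ½ρv².
ΔP = ½·1.24·65.1² = 2630 Pa.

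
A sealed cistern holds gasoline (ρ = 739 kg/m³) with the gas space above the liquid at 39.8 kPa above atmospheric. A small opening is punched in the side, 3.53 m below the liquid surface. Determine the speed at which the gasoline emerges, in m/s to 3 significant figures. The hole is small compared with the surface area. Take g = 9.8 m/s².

Take point 1 at the surface (v₁ ≈ 0) and point 2 at the hole (at atmospheric pressure). Bernoulli: P₁ + ρg h = P_atm + ½ρv₂².
With P₁ − P_atm = 39800 Pa, v₂ = √(2gh + 2ΔP/ρ) = √(2·9.8·3.53 + 2·39800/739) = 13.3 m/s.

v = 13.3 m/s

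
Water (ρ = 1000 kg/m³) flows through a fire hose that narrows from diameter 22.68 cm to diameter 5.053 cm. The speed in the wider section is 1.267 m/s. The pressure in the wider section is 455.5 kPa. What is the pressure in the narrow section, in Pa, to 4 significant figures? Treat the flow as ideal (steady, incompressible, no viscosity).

Continuity gives A₁v₁ = A₂v₂, so v₂ = (404.0 cm²)/(20.05 cm²) × 1.267 m/s = 25.52 m/s.
The pipe is horizontal, so Bernoulli reduces to P₁ + ½ρv₁² = P₂ + ½ρv₂².
P₂ = P₁ − ½ρ(v₂² − v₁²) = 455500 − ½·1000·(25.52² − 1.267²) = 455500 − 325000 = 130500 Pa.

130500 Pa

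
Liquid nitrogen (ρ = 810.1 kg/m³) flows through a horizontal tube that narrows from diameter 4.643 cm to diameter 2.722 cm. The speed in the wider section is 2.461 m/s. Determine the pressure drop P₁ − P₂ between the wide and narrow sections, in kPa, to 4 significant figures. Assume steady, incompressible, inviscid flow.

Continuity gives A₁v₁ = A₂v₂, so v₂ = (16.93 cm²)/(5.819 cm²) × 2.461 m/s = 7.160 m/s.
With no height change, Bernoulli's equation is P₁ + ½ρv₁² = P₂ + ½ρv₂².
P₁ − P₂ = ½·810.1·(7.160² − 2.461²) = ½·810.1·45.21 = 18310 Pa.

ΔP ≈ 18.31 kPa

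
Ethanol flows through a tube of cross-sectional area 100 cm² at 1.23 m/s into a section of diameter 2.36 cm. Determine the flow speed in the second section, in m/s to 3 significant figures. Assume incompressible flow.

v₂ ≈ 28.1 m/s

Continuity gives A₁v₁ = A₂v₂, so v₂ = (100 cm²)/(4.37 cm²) × 1.23 m/s = 28.1 m/s.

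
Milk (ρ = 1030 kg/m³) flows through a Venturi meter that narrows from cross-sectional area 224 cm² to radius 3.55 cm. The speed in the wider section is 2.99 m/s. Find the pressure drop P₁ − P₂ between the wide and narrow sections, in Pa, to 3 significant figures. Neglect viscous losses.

Continuity gives A₁v₁ = A₂v₂, so v₂ = (224 cm²)/(39.6 cm²) × 2.99 m/s = 16.9 m/s.
Bernoulli (h₁ = h₂): P₁ − P₂ = ½ρ(v₂² − v₁²).
P₁ − P₂ = ½·1030·(16.9² − 2.99²) = ½·1030·277 = 143000 Pa.

143000 Pa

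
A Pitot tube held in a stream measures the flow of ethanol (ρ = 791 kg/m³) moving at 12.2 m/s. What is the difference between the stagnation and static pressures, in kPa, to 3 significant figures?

ΔP = 58.9 kPa

Bernoulli between the free stream and the stagnation point: ½ρv² = P_stag − P_static.
ΔP = ½·791·12.2² = 58900 Pa.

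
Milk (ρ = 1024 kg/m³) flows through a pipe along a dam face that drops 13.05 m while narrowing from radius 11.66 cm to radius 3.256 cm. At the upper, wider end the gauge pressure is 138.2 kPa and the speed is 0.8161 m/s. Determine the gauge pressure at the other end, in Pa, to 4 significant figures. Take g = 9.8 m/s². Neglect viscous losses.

P₂ ≈ 213400 Pa

By continuity, v₂ = v₁·A₁/A₂ = 0.8161·(427.1/33.31) = 10.47 m/s.
Applying Bernoulli between the two ends and solving for P₂: P₂ = P₁ + ½ρ(v₁² − v₂²) − ρgΔh.
P₂ = 138200 + ½·1024·(0.8161² − 10.47²) − 1024·9.8·(−13.05) = 138200 + (-55740) − (-131000) = 213400 Pa.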